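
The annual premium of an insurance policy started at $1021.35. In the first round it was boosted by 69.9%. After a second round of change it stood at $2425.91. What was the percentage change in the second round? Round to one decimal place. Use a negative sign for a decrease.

39.8%

After the first round: $1021.35 × 1.699 = $1735.27365.
Second-round multiplier: $2425.91 ÷ $1735.27365 ≈ 1.398.
That is a change of 39.8%.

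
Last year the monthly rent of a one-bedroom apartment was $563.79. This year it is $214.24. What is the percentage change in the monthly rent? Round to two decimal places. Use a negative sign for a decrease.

-62.00%

Change: $214.24 − $563.79 = -$349.55.
Relative to the original: -$349.55 ÷ $563.79 ≈ -62.00%.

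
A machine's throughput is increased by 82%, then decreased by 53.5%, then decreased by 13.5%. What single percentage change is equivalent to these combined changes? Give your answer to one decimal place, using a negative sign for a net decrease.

-26.8%

An 82% increase multiplies by 1.82.
Then a 53.5% decrease: 1.82 × 0.465 = 0.8463.
Then a 13.5% decrease: 0.8463 × 0.865 = 0.7320495.
Overall factor 0.7320495, i.e. -26.8%.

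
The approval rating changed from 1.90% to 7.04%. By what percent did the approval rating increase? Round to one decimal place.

270.5%

The change is 7.04 − 1.90 = 5.14 percentage points.
Relative to the original 1.90%, that is 5.14 ÷ 1.90 ≈ 270.5%.
So the approval rating rose by 270.5%.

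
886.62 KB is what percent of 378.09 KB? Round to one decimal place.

234.5%

886.62 KB ÷ 378.09 KB ≈ 234.5%.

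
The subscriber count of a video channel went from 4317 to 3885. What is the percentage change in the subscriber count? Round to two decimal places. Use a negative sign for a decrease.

-10.01%

Change: 3885 − 4317 = -432.
Relative to the original: -432 ÷ 4317 ≈ -10.01%.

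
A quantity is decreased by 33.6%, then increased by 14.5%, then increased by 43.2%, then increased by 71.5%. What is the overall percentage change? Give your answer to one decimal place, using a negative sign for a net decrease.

A 33.6% decrease multiplies by 0.664.
Then a 14.5% increase: 0.664 × 1.145 = 0.76028.
Then a 43.2% increase: 0.76028 × 1.432 = 1.08872096.
Then a 71.5% increase: 1.08872096 × 1.715 = 1.8671564464.
Overall factor 1.8671564464, i.e. 86.7%.

86.7%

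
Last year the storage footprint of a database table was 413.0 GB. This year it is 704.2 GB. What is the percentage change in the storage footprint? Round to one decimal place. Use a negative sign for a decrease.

Change: 704.2 − 413.0 = 291.2.
Relative to the original: 291.2 ÷ 413.0 ≈ 70.5%.

70.5%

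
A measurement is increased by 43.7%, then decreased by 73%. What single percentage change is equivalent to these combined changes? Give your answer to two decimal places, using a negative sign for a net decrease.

A 43.7% increase multiplies by 1.437.
Then a 73% decrease: 1.437 × 0.27 = 0.38799.
Overall factor 0.38799, i.e. -61.20%.

-61.20%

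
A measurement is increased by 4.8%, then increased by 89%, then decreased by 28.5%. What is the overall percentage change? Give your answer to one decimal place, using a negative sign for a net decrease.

A 4.8% increase multiplies by 1.048.
Then an 89% increase: 1.048 × 1.89 = 1.98072.
Then a 28.5% decrease: 1.98072 × 0.715 = 1.4162148.
Overall factor 1.4162148, i.e. 41.6%.

41.6%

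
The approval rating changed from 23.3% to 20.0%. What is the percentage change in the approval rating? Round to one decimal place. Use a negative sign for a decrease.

-14.2%

The change is 20.0 − 23.3 = -3.3 percentage points.
Relative to the original 23.3%, that is -3.3 ÷ 23.3 ≈ -14.2%.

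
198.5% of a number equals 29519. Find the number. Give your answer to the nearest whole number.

14871

29519 ÷ 1.985 ≈ 14871.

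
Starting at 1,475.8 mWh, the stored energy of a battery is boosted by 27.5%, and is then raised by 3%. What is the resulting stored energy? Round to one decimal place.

Apply the 27.5% increase: 1,475.8 × 1.275 = 1881.645.
3% increase: 1881.645 × 1.03 = 1938.09435 ≈ 1,938.1.

1,938.1 mWh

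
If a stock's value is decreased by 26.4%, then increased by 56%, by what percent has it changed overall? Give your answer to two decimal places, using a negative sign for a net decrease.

14.82%

A 26.4% decrease multiplies by 0.736.
Then a 56% increase: 0.736 × 1.56 = 1.14816.
Overall factor 1.14816, i.e. 14.82%.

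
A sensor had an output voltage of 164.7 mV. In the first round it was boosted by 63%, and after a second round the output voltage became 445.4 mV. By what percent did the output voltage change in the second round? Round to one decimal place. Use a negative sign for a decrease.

After the first round: 164.7 × 1.63 = 268.461.
Second-round multiplier: 445.4 ÷ 268.461 ≈ 1.65909.
That is a change of 65.9%.

65.9%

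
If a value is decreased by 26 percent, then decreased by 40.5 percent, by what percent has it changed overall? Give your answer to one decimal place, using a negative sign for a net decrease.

A 26% decrease multiplies by 0.74.
Then a 40.5% decrease: 0.74 × 0.595 = 0.4403.
Overall factor 0.4403, i.e. -56.0%.

-56.0%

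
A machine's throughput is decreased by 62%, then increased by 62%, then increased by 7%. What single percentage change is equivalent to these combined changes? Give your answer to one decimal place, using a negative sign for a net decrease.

-34.1%

The combined multiplier is 0.38 × 1.62 × 1.07 = 0.658692.
That corresponds to a decrease of 34.1%.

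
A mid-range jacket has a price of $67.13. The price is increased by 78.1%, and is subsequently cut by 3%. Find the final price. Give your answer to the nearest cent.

$115.97

78.1% increase: $67.13 × 1.781 = $119.55853.
After the 3% decrease: $119.55853 × 0.97 = $115.9717741 ≈ $115.97.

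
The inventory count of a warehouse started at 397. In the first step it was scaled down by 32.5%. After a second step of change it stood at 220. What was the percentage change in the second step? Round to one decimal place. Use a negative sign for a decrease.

-17.9%

After the first step: 397 × 0.675 = 267.975.
Second-step multiplier: 220 ÷ 267.975 ≈ 0.82097.
That is a change of -17.9%.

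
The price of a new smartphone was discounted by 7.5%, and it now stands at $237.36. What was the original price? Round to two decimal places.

The overall multiplier applied was 0.925.
So the original price was $237.36 ÷ 0.925 ≈ $256.61.

$256.61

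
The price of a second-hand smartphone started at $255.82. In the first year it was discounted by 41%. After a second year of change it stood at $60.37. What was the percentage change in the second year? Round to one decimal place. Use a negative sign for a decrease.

After the first year: $255.82 × 0.59 = $150.9338.
Second-year multiplier: $60.37 ÷ $150.9338 ≈ 0.39998.
That is a change of -60.0%.

-60.0%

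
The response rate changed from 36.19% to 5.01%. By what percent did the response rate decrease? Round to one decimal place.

86.2%

The change is 5.01 − 36.19 = -31.18 percentage points.
Relative to the original 36.19%, that is -31.18 ÷ 36.19 ≈ -86.2%.
So the response rate fell by 86.2%.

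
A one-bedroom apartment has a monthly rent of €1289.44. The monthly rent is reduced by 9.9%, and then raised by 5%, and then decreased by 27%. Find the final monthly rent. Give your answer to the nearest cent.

After the 9.9% decrease: €1289.44 × 0.901 = €1161.78544.
Apply the 5% increase: €1161.78544 × 1.05 = €1219.874712.
After the 27% decrease: €1219.874712 × 0.73 = €890.50853976 ≈ €890.51.

€890.51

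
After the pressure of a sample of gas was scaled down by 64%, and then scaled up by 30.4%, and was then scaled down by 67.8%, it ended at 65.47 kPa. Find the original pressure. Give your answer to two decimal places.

433.12 kPa

Undoing the 67.8% decrease: 65.47 ÷ 0.322 ≈ 203.322981.
Undoing the 30.4% increase: 203.322981 ÷ 1.304 ≈ 155.922531.
Undoing the 64% decrease: 155.922531 ÷ 0.36 ≈ 433.12 kPa.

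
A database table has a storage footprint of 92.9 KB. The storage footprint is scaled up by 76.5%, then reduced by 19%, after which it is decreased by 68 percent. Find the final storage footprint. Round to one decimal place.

After the 76.5% increase: 92.9 × 1.765 = 163.9685.
19% decrease: 163.9685 × 0.81 = 132.814485.
After the 68% decrease: 132.814485 × 0.32 = 42.5006352 ≈ 42.5.

42.5 KB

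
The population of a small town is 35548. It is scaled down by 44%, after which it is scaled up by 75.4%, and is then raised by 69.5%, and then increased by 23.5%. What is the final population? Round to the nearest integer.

44% decrease: 35548 × 0.56 = 19906.88.
Apply the 75.4% increase: 19906.88 × 1.754 = 34916.66752.
Apply the 69.5% increase: 34916.66752 × 1.695 = 59183.7514464.
After the 23.5% increase: 59183.7514464 × 1.235 = 73091.933036304 ≈ 73092.

73092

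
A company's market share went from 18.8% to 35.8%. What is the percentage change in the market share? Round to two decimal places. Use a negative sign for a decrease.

The change is 35.8 − 18.8 = 17.0 percentage points.
Relative to the original 18.8%, that is 17.0 ÷ 18.8 ≈ 90.43%.

90.43%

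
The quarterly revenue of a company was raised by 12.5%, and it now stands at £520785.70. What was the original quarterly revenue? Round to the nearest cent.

The overall multiplier applied was 1.125.
So the original quarterly revenue was £520785.70 ÷ 1.125 ≈ £462920.62.

£462920.62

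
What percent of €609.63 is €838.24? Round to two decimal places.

€838.24 ÷ €609.63 ≈ 137.50%.

137.50%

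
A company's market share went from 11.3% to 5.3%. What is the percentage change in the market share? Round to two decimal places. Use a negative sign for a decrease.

The change is 5.3 − 11.3 = -6.0 percentage points.
Relative to the original 11.3%, that is -6.0 ÷ 11.3 ≈ -53.10%.

-53.10%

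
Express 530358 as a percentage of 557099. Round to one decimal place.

95.2%

530358 ÷ 557099 ≈ 95.2%.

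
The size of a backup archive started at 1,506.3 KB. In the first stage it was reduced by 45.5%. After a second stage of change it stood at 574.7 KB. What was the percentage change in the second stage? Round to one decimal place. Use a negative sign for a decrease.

After the first stage: 1,506.3 × 0.545 = 820.9335.
Second-stage multiplier: 574.7 ÷ 820.9335 ≈ 0.70006.
That is a change of -30.0%.

-30.0%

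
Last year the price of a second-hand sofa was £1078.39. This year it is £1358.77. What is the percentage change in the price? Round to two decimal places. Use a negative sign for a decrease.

26.00%

Change: £1358.77 − £1078.39 = £280.38.
Relative to the original: £280.38 ÷ £1078.39 ≈ 26.00%.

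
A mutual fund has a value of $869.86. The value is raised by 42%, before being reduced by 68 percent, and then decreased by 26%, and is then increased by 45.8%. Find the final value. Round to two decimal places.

$426.46

Apply the 42% increase: $869.86 × 1.42 = $1235.2012.
68% decrease: $1235.2012 × 0.32 = $395.264384.
Apply the 26% decrease: $395.264384 × 0.74 = $292.49564416.
Apply the 45.8% increase: $292.49564416 × 1.458 = $426.45864918528 ≈ $426.46.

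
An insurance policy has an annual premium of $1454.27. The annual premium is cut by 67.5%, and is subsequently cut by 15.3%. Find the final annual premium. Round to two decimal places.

Each change multiplies by a factor: 0.325 × 0.847 = 0.275275.
$1454.27 × 0.275275 = $400.32417425 ≈ $400.32.

$400.32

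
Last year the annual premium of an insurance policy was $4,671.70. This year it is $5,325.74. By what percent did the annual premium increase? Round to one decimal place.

14.0%

Change: $5,325.74 − $4,671.70 = $654.04.
Relative to the original: $654.04 ÷ $4,671.70 ≈ 14.0%.
So the annual premium increased by 14.0%.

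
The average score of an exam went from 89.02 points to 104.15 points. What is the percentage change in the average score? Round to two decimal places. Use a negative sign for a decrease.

17.00%

Change: 104.15 − 89.02 = 15.13.
Relative to the original: 15.13 ÷ 89.02 ≈ 17.00%.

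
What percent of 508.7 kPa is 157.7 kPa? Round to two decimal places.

157.7 kPa ÷ 508.7 kPa ≈ 31.00%.

31.00%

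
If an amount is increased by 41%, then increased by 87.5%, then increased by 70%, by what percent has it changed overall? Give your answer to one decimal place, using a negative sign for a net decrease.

The combined multiplier is 1.41 × 1.875 × 1.7 = 4.494375.
That corresponds to an increase of 349.4%.

349.4%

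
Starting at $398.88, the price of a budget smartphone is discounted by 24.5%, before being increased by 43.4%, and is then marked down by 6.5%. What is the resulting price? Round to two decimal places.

$403.78

Apply the 24.5% decrease: $398.88 × 0.755 = $301.1544.
Apply the 43.4% increase: $301.1544 × 1.434 = $431.8554096.
After the 6.5% decrease: $431.8554096 × 0.935 = $403.784807976 ≈ $403.78.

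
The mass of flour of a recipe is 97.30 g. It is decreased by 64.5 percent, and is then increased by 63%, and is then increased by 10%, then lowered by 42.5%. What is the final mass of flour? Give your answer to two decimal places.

35.61 g

Apply the 64.5% decrease: 97.30 × 0.355 = 34.5415.
Apply the 63% increase: 34.5415 × 1.63 = 56.302645.
After the 10% increase: 56.302645 × 1.1 = 61.9329095.
42.5% decrease: 61.9329095 × 0.575 = 35.6114229625 ≈ 35.61.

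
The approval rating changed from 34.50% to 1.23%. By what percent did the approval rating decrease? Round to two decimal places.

96.43%

The change is 1.23 − 34.50 = -33.27 percentage points.
Relative to the original 34.50%, that is -33.27 ÷ 34.50 ≈ -96.43%.
So the approval rating fell by 96.43%.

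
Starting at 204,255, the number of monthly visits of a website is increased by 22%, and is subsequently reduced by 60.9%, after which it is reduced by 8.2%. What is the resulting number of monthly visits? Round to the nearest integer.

89,444

Apply the 22% increase: 204,255 × 1.22 = 249191.1.
60.9% decrease: 249191.1 × 0.391 = 97433.7201.
After the 8.2% decrease: 97433.7201 × 0.918 = 89444.1550518 ≈ 89,444.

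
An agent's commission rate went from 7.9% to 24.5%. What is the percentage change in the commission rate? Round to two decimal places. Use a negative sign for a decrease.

The change is 24.5 − 7.9 = 16.6 percentage points.
Relative to the original 7.9%, that is 16.6 ÷ 7.9 ≈ 210.13%.

210.13%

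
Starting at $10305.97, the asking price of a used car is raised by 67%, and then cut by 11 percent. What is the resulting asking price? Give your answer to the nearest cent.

Each change multiplies by a factor: 1.67 × 0.89 = 1.4863.
$10305.97 × 1.4863 = $15317.763211 ≈ $15317.76.

$15317.76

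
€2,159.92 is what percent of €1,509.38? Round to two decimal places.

143.10%

€2,159.92 ÷ €1,509.38 ≈ 143.10%.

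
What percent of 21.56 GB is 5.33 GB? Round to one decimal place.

24.7%

5.33 GB ÷ 21.56 GB ≈ 24.7%.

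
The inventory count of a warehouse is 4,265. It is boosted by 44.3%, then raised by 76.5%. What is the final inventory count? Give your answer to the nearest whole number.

10,863

Each change multiplies by a factor: 1.443 × 1.765 = 2.546895.
4,265 × 2.546895 = 10862.507175 ≈ 10,863.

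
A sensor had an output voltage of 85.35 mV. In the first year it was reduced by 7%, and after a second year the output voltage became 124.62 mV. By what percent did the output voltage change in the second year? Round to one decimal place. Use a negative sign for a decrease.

57.0%

After the first year: 85.35 × 0.93 = 79.3755.
Second-year multiplier: 124.62 ÷ 79.3755 ≈ 1.57001.
That is a change of 57.0%.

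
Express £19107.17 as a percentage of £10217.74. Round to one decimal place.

£19107.17 ÷ £10217.74 ≈ 187.0%.

187.0%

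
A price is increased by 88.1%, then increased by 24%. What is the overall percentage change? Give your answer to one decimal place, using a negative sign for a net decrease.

An 88.1% increase multiplies by 1.881.
Then a 24% increase: 1.881 × 1.24 = 2.33244.
Overall factor 2.33244, i.e. 133.2%.

133.2%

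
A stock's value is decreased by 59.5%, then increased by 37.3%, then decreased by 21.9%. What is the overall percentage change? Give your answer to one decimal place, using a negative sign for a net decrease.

The combined multiplier is 0.405 × 1.373 × 0.781 = 0.434286765.
That corresponds to a decrease of 56.6%.

-56.6%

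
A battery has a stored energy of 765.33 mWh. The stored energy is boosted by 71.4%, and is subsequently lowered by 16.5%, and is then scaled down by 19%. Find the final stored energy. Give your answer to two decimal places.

Each change multiplies by a factor: 1.714 × 0.835 × 0.81 = 1.1592639.
765.33 × 1.1592639 = 887.219440587 ≈ 887.22.

887.22 mWh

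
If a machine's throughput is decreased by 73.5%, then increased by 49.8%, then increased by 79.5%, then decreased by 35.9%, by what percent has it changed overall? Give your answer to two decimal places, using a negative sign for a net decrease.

-54.32%

The combined multiplier is 0.265 × 1.498 × 1.795 × 0.641 = 0.45675169715.
That corresponds to a decrease of 54.32%.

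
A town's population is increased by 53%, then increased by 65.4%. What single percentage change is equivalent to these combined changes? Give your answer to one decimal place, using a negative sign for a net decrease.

153.1%

A 53% increase multiplies by 1.53.
Then a 65.4% increase: 1.53 × 1.654 = 2.53062.
Overall factor 2.53062, i.e. 153.1%.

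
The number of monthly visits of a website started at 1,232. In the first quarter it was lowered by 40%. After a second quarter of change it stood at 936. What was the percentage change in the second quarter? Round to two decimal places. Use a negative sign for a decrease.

After the first quarter: 1,232 × 0.6 = 739.2.
Second-quarter multiplier: 936 ÷ 739.2 ≈ 1.266234.
That is a change of 26.62%.

26.62%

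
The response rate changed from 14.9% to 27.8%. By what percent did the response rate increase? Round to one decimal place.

The change is 27.8 − 14.9 = 12.9 percentage points.
Relative to the original 14.9%, that is 12.9 ÷ 14.9 ≈ 86.6%.
So the response rate rose by 86.6%.

86.6%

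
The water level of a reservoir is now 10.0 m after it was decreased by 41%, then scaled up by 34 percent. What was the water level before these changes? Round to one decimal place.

12.6 m

The overall multiplier applied was 0.59 × 1.34 = 0.7906.
So the original water level was 10.0 ÷ 0.7906 ≈ 12.6 m.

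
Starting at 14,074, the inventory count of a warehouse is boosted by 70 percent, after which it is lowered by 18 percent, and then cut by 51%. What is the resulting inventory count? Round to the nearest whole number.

Each change multiplies by a factor: 1.7 × 0.82 × 0.49 = 0.68306.
14,074 × 0.68306 = 9613.38644 ≈ 9,613.

9,613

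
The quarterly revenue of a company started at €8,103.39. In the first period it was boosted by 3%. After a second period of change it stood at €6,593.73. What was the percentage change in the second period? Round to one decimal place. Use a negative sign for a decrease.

-21.0%

After the first period: €8,103.39 × 1.03 = €8346.4917.
Second-period multiplier: €6,593.73 ÷ €8346.4917 ≈ 0.79.
That is a change of -21.0%.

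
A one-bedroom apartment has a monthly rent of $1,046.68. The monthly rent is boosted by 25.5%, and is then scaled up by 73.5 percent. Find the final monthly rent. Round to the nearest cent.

Each change multiplies by a factor: 1.255 × 1.735 = 2.177425.
$1,046.68 × 2.177425 = $2279.067199 ≈ $2,279.07.

$2,279.07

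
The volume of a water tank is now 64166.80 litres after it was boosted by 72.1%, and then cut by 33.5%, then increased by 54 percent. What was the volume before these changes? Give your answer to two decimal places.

The overall multiplier applied was 1.721 × 0.665 × 1.54 = 1.7624761.
So the original volume was 64166.80 ÷ 1.7624761 ≈ 36407.19 litres.

36407.19 litres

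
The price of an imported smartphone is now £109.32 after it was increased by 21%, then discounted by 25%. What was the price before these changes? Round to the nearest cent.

£120.46

The overall multiplier applied was 1.21 × 0.75 = 0.9075.
So the original price was £109.32 ÷ 0.9075 ≈ £120.46.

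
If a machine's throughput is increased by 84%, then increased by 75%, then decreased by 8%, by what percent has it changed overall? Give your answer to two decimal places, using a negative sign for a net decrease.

196.24%

The combined multiplier is 1.84 × 1.75 × 0.92 = 2.9624.
That corresponds to an increase of 196.24%.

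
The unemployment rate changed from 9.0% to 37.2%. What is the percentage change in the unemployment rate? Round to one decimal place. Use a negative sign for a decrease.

The change is 37.2 − 9.0 = 28.2 percentage points.
Relative to the original 9.0%, that is 28.2 ÷ 9.0 ≈ 313.3%.

313.3%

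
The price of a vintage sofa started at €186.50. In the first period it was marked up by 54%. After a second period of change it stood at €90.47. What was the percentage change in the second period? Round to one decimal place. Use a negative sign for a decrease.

-68.5%

After the first period: €186.50 × 1.54 = €287.21.
Second-period multiplier: €90.47 ÷ €287.21 ≈ 0.315.
That is a change of -68.5%.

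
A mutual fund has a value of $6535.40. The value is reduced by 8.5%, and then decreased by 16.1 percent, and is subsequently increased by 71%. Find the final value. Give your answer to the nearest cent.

Apply the 8.5% decrease: $6535.40 × 0.915 = $5979.891.
Apply the 16.1% decrease: $5979.891 × 0.839 = $5017.128549.
71% increase: $5017.128549 × 1.71 = $8579.28981879 ≈ $8579.29.

$8579.29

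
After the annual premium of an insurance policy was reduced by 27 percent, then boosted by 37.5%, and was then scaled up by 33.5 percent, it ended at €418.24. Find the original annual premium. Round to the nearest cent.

€312.12

Undoing the 33.5% increase: €418.24 ÷ 1.335 ≈ €313.28839.
Undoing the 37.5% increase: €313.28839 ÷ 1.375 ≈ €227.846102.
Undoing the 27% decrease: €227.846102 ÷ 0.73 ≈ €312.12.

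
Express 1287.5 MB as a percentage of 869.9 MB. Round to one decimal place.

1287.5 MB ÷ 869.9 MB ≈ 148.0%.

148.0%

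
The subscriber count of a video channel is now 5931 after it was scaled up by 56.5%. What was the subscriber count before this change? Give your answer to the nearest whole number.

The overall multiplier applied was 1.565.
So the original subscriber count was 5931 ÷ 1.565 ≈ 3790.

3790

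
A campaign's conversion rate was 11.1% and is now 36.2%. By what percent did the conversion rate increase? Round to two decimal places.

226.13%

The change is 36.2 − 11.1 = 25.1 percentage points.
Relative to the original 11.1%, that is 25.1 ÷ 11.1 ≈ 226.13%.
So the conversion rate rose by 226.13%.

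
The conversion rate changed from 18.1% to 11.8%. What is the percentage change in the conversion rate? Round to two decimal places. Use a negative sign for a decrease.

-34.81%

The change is 11.8 − 18.1 = -6.3 percentage points.
Relative to the original 18.1%, that is -6.3 ÷ 18.1 ≈ -34.81%.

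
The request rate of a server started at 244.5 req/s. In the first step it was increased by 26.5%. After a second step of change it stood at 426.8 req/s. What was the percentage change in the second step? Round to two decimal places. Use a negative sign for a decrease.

After the first step: 244.5 × 1.265 = 309.2925.
Second-step multiplier: 426.8 ÷ 309.2925 ≈ 1.379924.
That is a change of 37.99%.

37.99%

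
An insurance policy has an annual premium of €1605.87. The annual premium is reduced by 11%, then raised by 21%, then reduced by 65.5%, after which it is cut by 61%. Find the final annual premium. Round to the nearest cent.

€232.69

11% decrease: €1605.87 × 0.89 = €1429.2243.
21% increase: €1429.2243 × 1.21 = €1729.361403.
65.5% decrease: €1729.361403 × 0.345 = €596.629684035.
Apply the 61% decrease: €596.629684035 × 0.39 = €232.68557677365 ≈ €232.69.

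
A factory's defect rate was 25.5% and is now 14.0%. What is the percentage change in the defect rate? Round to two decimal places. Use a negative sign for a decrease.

The change is 14.0 − 25.5 = -11.5 percentage points.
Relative to the original 25.5%, that is -11.5 ÷ 25.5 ≈ -45.10%.

-45.10%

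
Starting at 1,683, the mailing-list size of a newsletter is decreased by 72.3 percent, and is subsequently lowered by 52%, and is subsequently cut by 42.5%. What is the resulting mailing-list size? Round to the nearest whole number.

Apply the 72.3% decrease: 1,683 × 0.277 = 466.191.
52% decrease: 466.191 × 0.48 = 223.77168.
After the 42.5% decrease: 223.77168 × 0.575 = 128.668716 ≈ 129.

129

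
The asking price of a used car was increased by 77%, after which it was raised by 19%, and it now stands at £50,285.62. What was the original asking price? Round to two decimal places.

The overall multiplier applied was 1.77 × 1.19 = 2.1063.
So the original asking price was £50,285.62 ÷ 2.1063 ≈ £23,873.91.

£23,873.91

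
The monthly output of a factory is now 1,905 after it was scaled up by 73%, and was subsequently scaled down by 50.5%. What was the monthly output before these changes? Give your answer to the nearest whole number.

Undoing the 50.5% decrease: 1,905 ÷ 0.495 ≈ 3848.484848.
Undoing the 73% increase: 3848.484848 ÷ 1.73 ≈ 2,225.

2,225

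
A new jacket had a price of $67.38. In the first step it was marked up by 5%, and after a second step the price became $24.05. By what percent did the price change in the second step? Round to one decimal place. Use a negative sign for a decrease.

-66.0%

After the first step: $67.38 × 1.05 = $70.749.
Second-step multiplier: $24.05 ÷ $70.749 ≈ 0.33993.
That is a change of -66.0%.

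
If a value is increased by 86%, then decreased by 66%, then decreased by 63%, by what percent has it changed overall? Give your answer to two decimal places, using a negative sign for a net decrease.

-76.60%

An 86% increase multiplies by 1.86.
Then a 66% decrease: 1.86 × 0.34 = 0.6324.
Then a 63% decrease: 0.6324 × 0.37 = 0.233988.
Overall factor 0.233988, i.e. -76.60%.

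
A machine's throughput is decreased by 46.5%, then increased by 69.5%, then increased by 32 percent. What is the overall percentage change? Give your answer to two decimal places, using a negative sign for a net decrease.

19.70%

A 46.5% decrease multiplies by 0.535.
Then a 69.5% increase: 0.535 × 1.695 = 0.906825.
Then a 32% increase: 0.906825 × 1.32 = 1.197009.
Overall factor 1.197009, i.e. 19.70%.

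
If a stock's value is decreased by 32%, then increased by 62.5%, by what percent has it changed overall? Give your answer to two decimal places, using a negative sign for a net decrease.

10.50%

The combined multiplier is 0.68 × 1.625 = 1.105.
That corresponds to an increase of 10.50%.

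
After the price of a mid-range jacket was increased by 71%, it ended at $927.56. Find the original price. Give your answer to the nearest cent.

$542.43

The overall multiplier applied was 1.71.
So the original price was $927.56 ÷ 1.71 ≈ $542.43.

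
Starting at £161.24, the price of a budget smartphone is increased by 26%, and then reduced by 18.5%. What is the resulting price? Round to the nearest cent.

Each change multiplies by a factor: 1.26 × 0.815 = 1.0269.
£161.24 × 1.0269 = £165.577356 ≈ £165.58.

£165.58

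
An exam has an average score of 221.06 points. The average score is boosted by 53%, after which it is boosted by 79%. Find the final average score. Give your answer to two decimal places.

605.42 points

Each change multiplies by a factor: 1.53 × 1.79 = 2.7387.
221.06 × 2.7387 = 605.417022 ≈ 605.42.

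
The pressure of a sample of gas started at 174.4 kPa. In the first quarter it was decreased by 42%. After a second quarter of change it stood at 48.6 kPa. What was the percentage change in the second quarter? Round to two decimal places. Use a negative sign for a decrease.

After the first quarter: 174.4 × 0.58 = 101.152.
Second-quarter multiplier: 48.6 ÷ 101.152 ≈ 0.480465.
That is a change of -51.95%.

-51.95%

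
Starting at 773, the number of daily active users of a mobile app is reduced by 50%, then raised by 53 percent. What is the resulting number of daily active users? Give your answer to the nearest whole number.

After the 50% decrease: 773 × 0.5 = 386.5.
Apply the 53% increase: 386.5 × 1.53 = 591.345 ≈ 591.

591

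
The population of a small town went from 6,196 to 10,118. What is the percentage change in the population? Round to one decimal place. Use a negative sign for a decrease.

63.3%

Change: 10,118 − 6,196 = 3,922.
Relative to the original: 3,922 ÷ 6,196 ≈ 63.3%.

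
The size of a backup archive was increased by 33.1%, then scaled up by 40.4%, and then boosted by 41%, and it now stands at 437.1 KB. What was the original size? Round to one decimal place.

The overall multiplier applied was 1.331 × 1.404 × 1.41 = 2.63490084.
So the original size was 437.1 ÷ 2.63490084 ≈ 165.9 KB.

165.9 KB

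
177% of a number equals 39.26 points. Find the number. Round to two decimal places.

22.18 points

39.26 points ÷ 1.77 ≈ 22.18 points.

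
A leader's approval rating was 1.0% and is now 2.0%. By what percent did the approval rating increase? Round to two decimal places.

100.00%

The change is 2.0 − 1.0 = 1.0 percentage points.
Relative to the original 1.0%, that is 1.0 ÷ 1.0 = 100.00%.
So the approval rating rose by 100.00%.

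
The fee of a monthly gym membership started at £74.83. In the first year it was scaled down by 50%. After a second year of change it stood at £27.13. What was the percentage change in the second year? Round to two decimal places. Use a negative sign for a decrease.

-27.49%

After the first year: £74.83 × 0.5 = £37.415.
Second-year multiplier: £27.13 ÷ £37.415 ≈ 0.72511.
That is a change of -27.49%.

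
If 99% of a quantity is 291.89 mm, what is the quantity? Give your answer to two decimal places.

291.89 mm ÷ 0.99 ≈ 294.84 mm.

294.84 mm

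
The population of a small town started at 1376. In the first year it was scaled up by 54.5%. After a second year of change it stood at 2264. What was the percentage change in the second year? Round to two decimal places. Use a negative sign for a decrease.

After the first year: 1376 × 1.545 = 2125.92.
Second-year multiplier: 2264 ÷ 2125.92 ≈ 1.064951.
That is a change of 6.50%.

6.50%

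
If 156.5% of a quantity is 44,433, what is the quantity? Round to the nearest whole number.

28,392

44,433 ÷ 1.565 ≈ 28,392.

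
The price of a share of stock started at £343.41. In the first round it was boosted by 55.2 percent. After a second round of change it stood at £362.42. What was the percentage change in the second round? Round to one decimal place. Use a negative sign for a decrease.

-32.0%

After the first round: £343.41 × 1.552 = £532.97232.
Second-round multiplier: £362.42 ÷ £532.97232 ≈ 0.68.
That is a change of -32.0%.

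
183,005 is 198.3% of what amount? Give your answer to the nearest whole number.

92,287

183,005 ÷ 1.983 ≈ 92,287.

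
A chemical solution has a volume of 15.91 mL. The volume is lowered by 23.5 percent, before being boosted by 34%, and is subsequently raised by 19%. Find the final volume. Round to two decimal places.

Each change multiplies by a factor: 0.765 × 1.34 × 1.19 = 1.219869.
15.91 × 1.219869 = 19.40811579 ≈ 19.41.

19.41 mL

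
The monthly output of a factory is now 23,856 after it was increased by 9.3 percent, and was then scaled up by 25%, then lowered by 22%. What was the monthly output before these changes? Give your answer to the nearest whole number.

22,386

Undoing the 22% decrease: 23,856 ÷ 0.78 ≈ 30584.615385.
Undoing the 25% increase: 30584.615385 ÷ 1.25 = 24467.692308.
Undoing the 9.3% increase: 24467.692308 ÷ 1.093 ≈ 22,386.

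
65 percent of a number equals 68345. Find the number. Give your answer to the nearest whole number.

105146

68345 ÷ 0.65 ≈ 105146.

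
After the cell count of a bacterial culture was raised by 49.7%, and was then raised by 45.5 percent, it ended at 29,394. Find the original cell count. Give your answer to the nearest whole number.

Undoing the 45.5% increase: 29,394 ÷ 1.455 ≈ 20202.061856.
Undoing the 49.7% increase: 20202.061856 ÷ 1.497 ≈ 13,495.

13,495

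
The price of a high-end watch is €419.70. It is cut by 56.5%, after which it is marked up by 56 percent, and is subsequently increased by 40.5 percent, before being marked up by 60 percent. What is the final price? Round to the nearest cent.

€640.25

Each change multiplies by a factor: 0.435 × 1.56 × 1.405 × 1.6 = 1.5254928.
€419.70 × 1.5254928 = €640.24932816 ≈ €640.25.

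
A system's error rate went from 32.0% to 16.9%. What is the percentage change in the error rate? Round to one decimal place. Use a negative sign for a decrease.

-47.2%

The change is 16.9 − 32.0 = -15.1 percentage points.
Relative to the original 32.0%, that is -15.1 ÷ 32.0 ≈ -47.2%.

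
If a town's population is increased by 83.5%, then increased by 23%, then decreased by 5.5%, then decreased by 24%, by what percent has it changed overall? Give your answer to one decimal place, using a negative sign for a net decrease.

62.1%

An 83.5% increase multiplies by 1.835.
Then a 23% increase: 1.835 × 1.23 = 2.25705.
Then a 5.5% decrease: 2.25705 × 0.945 = 2.13291225.
Then a 24% decrease: 2.13291225 × 0.76 = 1.62101331.
Overall factor 1.62101331, i.e. 62.1%.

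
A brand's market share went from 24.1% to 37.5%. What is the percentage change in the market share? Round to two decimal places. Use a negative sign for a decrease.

55.60%

The change is 37.5 − 24.1 = 13.4 percentage points.
Relative to the original 24.1%, that is 13.4 ÷ 24.1 ≈ 55.60%.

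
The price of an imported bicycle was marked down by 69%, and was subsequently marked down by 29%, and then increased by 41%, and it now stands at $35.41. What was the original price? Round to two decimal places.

$114.10

The overall multiplier applied was 0.31 × 0.71 × 1.41 = 0.310341.
So the original price was $35.41 ÷ 0.310341 ≈ $114.10.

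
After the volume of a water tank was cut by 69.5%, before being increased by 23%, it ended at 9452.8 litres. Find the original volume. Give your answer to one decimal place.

25197.4 litres

Undoing the 23% increase: 9452.8 ÷ 1.23 ≈ 7685.203252.
Undoing the 69.5% decrease: 7685.203252 ÷ 0.305 ≈ 25197.4 litres.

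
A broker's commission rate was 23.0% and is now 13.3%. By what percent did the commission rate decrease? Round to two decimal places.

The change is 13.3 − 23.0 = -9.7 percentage points.
Relative to the original 23.0%, that is -9.7 ÷ 23.0 ≈ -42.17%.
So the commission rate fell by 42.17%.

42.17%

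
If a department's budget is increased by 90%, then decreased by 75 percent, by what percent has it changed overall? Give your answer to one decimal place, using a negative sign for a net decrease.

-52.5%

A 90% increase multiplies by 1.9.
Then a 75% decrease: 1.9 × 0.25 = 0.475.
Overall factor 0.475, i.e. -52.5%.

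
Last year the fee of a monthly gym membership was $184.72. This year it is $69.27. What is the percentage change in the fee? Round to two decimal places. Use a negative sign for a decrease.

-62.50%

Change: $69.27 − $184.72 = -$115.45.
Relative to the original: -$115.45 ÷ $184.72 = -62.50%.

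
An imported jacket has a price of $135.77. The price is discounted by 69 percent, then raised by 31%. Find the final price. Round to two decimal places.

$55.14

69% decrease: $135.77 × 0.31 = $42.0887.
Apply the 31% increase: $42.0887 × 1.31 = $55.136197 ≈ $55.14.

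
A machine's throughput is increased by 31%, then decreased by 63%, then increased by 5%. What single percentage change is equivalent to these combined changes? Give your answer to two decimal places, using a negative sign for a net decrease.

-49.11%

The combined multiplier is 1.31 × 0.37 × 1.05 = 0.508935.
That corresponds to a decrease of 49.11%.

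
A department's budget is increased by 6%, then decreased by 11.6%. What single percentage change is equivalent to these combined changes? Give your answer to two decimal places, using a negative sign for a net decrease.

The combined multiplier is 1.06 × 0.884 = 0.93704.
That corresponds to a decrease of 6.30%.

-6.30%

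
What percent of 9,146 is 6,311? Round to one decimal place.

6,311 ÷ 9,146 ≈ 69.0%.

69.0%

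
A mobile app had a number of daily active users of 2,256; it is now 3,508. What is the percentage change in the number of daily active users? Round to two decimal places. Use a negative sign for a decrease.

Change: 3,508 − 2,256 = 1,252.
Relative to the original: 1,252 ÷ 2,256 ≈ 55.50%.

55.50%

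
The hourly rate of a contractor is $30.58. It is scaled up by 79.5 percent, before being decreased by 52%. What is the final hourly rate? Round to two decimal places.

Apply the 79.5% increase: $30.58 × 1.795 = $54.8911.
Apply the 52% decrease: $54.8911 × 0.48 = $26.347728 ≈ $26.35.

$26.35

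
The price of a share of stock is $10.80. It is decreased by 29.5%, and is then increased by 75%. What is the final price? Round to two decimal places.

$13.32

29.5% decrease: $10.80 × 0.705 = $7.614.
After the 75% increase: $7.614 × 1.75 = $13.3245 ≈ $13.32.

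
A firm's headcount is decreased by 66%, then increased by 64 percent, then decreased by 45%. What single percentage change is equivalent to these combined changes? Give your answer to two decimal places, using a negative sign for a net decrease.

-69.33%

The combined multiplier is 0.34 × 1.64 × 0.55 = 0.30668.
That corresponds to a decrease of 69.33%.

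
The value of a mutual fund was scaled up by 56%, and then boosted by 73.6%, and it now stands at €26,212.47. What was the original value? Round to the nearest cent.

The overall multiplier applied was 1.56 × 1.736 = 2.70816.
So the original value was €26,212.47 ÷ 2.70816 ≈ €9,679.07.

€9,679.07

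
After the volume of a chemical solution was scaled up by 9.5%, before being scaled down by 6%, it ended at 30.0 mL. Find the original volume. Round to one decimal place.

The overall multiplier applied was 1.095 × 0.94 = 1.0293.
So the original volume was 30.0 ÷ 1.0293 ≈ 29.1 mL.

29.1 mL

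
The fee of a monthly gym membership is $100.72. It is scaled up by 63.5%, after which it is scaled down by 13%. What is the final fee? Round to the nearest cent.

$143.27

Each change multiplies by a factor: 1.635 × 0.87 = 1.42245.
$100.72 × 1.42245 = $143.269164 ≈ $143.27.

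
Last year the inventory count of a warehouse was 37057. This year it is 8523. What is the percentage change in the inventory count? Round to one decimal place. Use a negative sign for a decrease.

-77.0%

Change: 8523 − 37057 = -28534.
Relative to the original: -28534 ÷ 37057 ≈ -77.0%.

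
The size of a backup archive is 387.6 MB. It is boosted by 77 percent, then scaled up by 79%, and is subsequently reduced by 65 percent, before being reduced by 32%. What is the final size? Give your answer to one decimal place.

292.3 MB

Apply the 77% increase: 387.6 × 1.77 = 686.052.
Apply the 79% increase: 686.052 × 1.79 = 1228.03308.
After the 65% decrease: 1228.03308 × 0.35 = 429.811578.
32% decrease: 429.811578 × 0.68 = 292.27187304 ≈ 292.3.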